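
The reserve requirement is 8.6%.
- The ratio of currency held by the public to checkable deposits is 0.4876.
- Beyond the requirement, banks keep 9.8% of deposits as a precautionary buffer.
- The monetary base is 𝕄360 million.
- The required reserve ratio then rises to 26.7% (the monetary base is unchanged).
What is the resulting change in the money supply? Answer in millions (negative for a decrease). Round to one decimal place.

Initially m₁ = (1 + 0.4876) / (0.086 + 0.098 + 0.4876) ≈ 2.21501, so M₁ = 2.21501 × 360 = 797.4036 million.
After the change m₂ = (1 + 0.4876) / (0.267 + 0.098 + 0.4876) ≈ 1.74478, so M₂ = 1.74478 × 360 = 628.1208 million.
ΔM = M₂ − M₁ = 628.1208 − 797.4036 = -169.2828 million.

-169.3 million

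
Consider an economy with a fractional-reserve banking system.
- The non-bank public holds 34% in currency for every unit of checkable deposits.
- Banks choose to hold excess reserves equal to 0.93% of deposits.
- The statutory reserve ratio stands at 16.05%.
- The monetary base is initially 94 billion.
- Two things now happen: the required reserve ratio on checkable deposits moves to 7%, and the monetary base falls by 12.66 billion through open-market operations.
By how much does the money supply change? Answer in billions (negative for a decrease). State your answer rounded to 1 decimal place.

12.9 billion

Before: m₁ = (1 + 0.34) / (0.1605 + 0.0093 + 0.34) ≈ 2.6285, MB₁ = 94, so M₁ = 2.6285 × 94 = 247.079 billion.
After: m₂ = (1 + 0.34) / (0.07 + 0.0093 + 0.34) ≈ 3.1958, MB₂ = 94 − 12.66 = 81.34, so M₂ = 3.1958 × 81.34 ≈ 259.9464 billion.
ΔM = M₂ − M₁ = 259.9464 − 247.079 = 12.8674 billion.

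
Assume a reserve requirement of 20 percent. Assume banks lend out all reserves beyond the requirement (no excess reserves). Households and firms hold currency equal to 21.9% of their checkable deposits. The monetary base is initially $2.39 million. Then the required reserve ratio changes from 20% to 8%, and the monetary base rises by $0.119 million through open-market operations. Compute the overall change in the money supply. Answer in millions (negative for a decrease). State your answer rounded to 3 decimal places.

$3.276 million

Before: m₁ = (1 + 0.219) / (0.2 + 0.219) ≈ 2.90931, MB₁ = 2.39, so M₁ = 2.90931 × 2.39 ≈ 6.9533 million.
After: m₂ = (1 + 0.219) / (0.08 + 0.219) ≈ 4.07692, MB₂ = 2.39 + 0.119 = 2.509, so M₂ = 4.07692 × 2.509 ≈ 10.229 million.
ΔM = M₂ − M₁ = 10.229 − 6.9533 = 3.2757 million.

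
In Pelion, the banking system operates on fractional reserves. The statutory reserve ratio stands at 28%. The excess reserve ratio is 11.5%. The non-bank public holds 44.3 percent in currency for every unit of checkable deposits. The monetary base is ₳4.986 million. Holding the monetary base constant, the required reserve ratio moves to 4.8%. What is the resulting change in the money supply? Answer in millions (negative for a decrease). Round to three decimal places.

Initially m₁ = (1 + 0.443) / (0.28 + 0.115 + 0.443) ≈ 1.72196, so M₁ = 1.72196 × 4.986 ≈ 8.5857 million.
After the change m₂ = (1 + 0.443) / (0.048 + 0.115 + 0.443) ≈ 2.38119, so M₂ = 2.38119 × 4.986 ≈ 11.8726 million.
ΔM = M₂ − M₁ = 11.8726 − 8.5857 = 3.2869 million.

₳3.287 million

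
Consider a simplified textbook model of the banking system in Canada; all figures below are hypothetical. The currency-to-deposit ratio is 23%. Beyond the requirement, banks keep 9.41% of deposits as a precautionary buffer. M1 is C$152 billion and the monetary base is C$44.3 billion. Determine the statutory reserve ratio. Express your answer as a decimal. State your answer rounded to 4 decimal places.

Using m = M/MB = 152/44.3 ≈ 3.431151. Since m = (1 + c)/(c + rr + e), the denominator satisfies c + rr + e = (1 + c)/m = (1 + 0.23) / 3.431151 ≈ 0.358480.
With c = 0.23 and e = 0.0941, the statutory reserve ratio is 0.358480 − 0.23 − 0.0941 = 0.03438.

0.0344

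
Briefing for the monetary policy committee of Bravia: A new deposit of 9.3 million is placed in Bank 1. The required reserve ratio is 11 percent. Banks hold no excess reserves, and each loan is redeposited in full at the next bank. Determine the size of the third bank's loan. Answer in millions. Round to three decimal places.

6.556 million

Each bank lends a fraction (1 − rr) = 0.8900 of the deposit it receives, so Bank 3 receives 9.3·0.8900^2 and lends 9.3·0.8900^3 ≈ 6.5562 million.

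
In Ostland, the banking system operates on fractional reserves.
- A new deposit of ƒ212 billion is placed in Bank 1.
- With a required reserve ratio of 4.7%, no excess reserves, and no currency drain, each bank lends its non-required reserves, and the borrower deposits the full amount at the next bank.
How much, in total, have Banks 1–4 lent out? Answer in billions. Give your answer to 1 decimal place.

ƒ752.9 billion

Bank i lends (1 − rr)^i of the original deposit: Bank 1 lends 212·0.9530 = 202.0360, Bank 2 lends 212·0.9530² ≈ 192.5403, and so on.
Summing a geometric series: total = 212·[0.9530·(1 − 0.9530^4) / (1 − 0.9530)] ≈ 752.9341 billion.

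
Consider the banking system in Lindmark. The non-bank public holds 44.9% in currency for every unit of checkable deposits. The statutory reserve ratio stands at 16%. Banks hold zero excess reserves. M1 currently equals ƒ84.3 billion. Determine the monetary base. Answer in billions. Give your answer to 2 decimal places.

The money multiplier is m = (1 + c) / (rr + c) = (1 + 0.449) / (0.16 + 0.449) ≈ 2.37931.
MB = M / m = 84.3 / 2.37931 ≈ 35.4304 billion.

ƒ35.43 billion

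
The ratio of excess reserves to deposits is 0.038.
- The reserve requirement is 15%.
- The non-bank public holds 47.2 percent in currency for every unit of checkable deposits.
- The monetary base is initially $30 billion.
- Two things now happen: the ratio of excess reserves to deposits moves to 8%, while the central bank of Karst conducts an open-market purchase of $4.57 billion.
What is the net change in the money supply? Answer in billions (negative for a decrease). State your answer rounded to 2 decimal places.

$5.58 billion

Before: m₁ = (1 + 0.472) / (0.15 + 0.038 + 0.472) ≈ 2.23030, MB₁ = 30, so M₁ = 2.23030 × 30 = 66.909 billion.
After: m₂ = (1 + 0.472) / (0.15 + 0.08 + 0.472) ≈ 2.09687, MB₂ = 30 + 4.57 = 34.57, so M₂ = 2.09687 × 34.57 ≈ 72.4888 billion.
ΔM = M₂ − M₁ = 72.4888 − 66.909 = 5.5798 billion.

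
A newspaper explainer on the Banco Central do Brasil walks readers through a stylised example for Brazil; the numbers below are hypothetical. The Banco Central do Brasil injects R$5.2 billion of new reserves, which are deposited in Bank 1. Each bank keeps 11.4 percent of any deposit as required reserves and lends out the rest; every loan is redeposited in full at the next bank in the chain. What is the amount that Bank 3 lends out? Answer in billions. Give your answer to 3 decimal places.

Each bank lends a fraction (1 − rr) = 0.8860 of the deposit it receives, so Bank 3 receives 5.2·0.8860^2 and lends 5.2·0.8860^3 ≈ 3.6166 billion.

R$3.617 billion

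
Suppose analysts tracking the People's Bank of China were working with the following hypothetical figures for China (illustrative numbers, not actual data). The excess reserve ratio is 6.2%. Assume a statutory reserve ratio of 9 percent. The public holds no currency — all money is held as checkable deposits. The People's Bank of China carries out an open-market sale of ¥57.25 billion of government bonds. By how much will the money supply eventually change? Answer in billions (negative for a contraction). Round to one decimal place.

The money multiplier is m = 1 / (rr + e) = 1 / (0.09 + 0.062) ≈ 6.5789.
The sale removes 57.25 billion of base, so ΔM = m × ΔMB = 6.5789 × (−57.25) ≈ -376.642 billion.

-376.6 billion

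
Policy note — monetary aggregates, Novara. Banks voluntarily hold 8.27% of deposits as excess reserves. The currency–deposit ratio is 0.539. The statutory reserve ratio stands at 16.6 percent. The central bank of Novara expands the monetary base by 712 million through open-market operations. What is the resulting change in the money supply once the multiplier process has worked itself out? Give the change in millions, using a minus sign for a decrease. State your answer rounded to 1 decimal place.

1391.1 million

The money multiplier is m = (1 + c) / (rr + e + c) = (1 + 0.539) / (0.166 + 0.0827 + 0.539) ≈ 1.95379.
The purchase adds 712 million of base, so ΔM = m × ΔMB = 1.95379 × (+712) ≈ 1391.0985 million.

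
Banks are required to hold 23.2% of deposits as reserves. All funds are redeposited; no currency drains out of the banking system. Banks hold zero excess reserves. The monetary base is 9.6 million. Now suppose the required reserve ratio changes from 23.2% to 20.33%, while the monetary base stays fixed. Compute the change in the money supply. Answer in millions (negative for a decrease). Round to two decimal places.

Initially m₁ = 1 / (0.232) ≈ 4.3103, so M₁ = 4.3103 × 9.6 ≈ 41.3789 million.
After the change m₂ = 1 / (0.2033) ≈ 4.9188, so M₂ = 4.9188 × 9.6 ≈ 47.2205 million.
ΔM = M₂ − M₁ = 47.2205 − 41.3789 = 5.8416 million.

5.84 million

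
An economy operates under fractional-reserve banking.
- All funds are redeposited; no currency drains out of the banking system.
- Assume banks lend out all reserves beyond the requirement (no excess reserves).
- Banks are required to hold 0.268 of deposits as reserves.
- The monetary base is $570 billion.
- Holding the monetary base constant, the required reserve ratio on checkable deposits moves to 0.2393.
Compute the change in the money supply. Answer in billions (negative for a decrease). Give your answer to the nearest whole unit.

Initially m₁ = 1 / (0.268) ≈ 3.7313, so M₁ = 3.7313 × 570 = 2126.841 billion.
After the change m₂ = 1 / (0.2393) ≈ 4.1789, so M₂ = 4.1789 × 570 = 2381.973 billion.
ΔM = M₂ − M₁ = 2381.973 − 2126.841 = 255.132 billion.

$255 billion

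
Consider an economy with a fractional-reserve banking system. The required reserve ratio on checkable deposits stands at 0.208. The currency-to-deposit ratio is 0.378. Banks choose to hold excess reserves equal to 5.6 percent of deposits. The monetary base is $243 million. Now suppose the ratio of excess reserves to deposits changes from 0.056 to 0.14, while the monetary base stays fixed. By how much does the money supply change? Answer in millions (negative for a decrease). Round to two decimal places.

Initially m₁ = (1 + 0.378) / (0.208 + 0.056 + 0.378) ≈ 2.146417, so M₁ = 2.146417 × 243 ≈ 521.5793 million.
After the change m₂ = (1 + 0.378) / (0.208 + 0.14 + 0.378) ≈ 1.898072, so M₂ = 1.898072 × 243 ≈ 461.2315 million.
ΔM = M₂ − M₁ = 461.2315 − 521.5793 = -60.3478 million.

-60.35 million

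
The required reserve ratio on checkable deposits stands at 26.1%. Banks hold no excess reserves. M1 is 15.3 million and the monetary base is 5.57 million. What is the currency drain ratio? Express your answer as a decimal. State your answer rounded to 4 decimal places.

Using m = M/MB = 15.3/5.57 ≈ 2.746858. From m = (1 + c)/(c + rr + e), rearranging gives 1 + c = m·(c + rr + e), so c·(1 − m) = m·(rr + e) − 1.
Hence c = [m·(rr + e) − 1]/(1 − m) = [2.746858 × (0.261 + 0) − 1] / (1 − 2.746858) ≈ 0.162045.

0.1620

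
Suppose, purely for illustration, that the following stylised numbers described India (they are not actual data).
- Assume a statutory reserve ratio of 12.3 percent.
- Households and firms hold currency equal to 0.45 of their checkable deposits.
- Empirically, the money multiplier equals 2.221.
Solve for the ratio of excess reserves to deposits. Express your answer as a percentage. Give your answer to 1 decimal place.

Using m = 2.221. Since m = (1 + c)/(c + rr + e), the denominator satisfies c + rr + e = (1 + c)/m = (1 + 0.45) / 2.221 ≈ 0.652859.
With c = 0.45 and rr = 0.123, the ratio of excess reserves to deposits is 0.652859 − 0.45 − 0.123 = 0.079859.

8.0%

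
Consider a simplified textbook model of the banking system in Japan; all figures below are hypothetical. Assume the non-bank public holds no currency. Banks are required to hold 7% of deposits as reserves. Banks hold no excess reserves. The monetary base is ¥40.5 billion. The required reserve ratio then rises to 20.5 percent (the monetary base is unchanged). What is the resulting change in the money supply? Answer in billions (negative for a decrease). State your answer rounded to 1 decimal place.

Initially m₁ = 1 / (0.07) ≈ 14.2857, so M₁ = 14.2857 × 40.5 ≈ 578.5709 billion.
After the change m₂ = 1 / (0.205) ≈ 4.8780, so M₂ = 4.8780 × 40.5 = 197.559 billion.
ΔM = M₂ − M₁ = 197.559 − 578.5709 = -381.0119 billion.

-381.0 billion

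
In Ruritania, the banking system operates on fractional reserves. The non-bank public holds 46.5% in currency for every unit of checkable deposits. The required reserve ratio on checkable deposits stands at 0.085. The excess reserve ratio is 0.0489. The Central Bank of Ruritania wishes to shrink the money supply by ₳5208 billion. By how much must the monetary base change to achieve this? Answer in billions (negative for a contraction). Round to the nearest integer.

The money multiplier is m = (1 + c) / (rr + e + c) = (1 + 0.465) / (0.085 + 0.0489 + 0.465) ≈ 2.44615.
ΔMB = ΔM / m = (−5208) / 2.44615 ≈ -2129.06 billion.

-2129 billion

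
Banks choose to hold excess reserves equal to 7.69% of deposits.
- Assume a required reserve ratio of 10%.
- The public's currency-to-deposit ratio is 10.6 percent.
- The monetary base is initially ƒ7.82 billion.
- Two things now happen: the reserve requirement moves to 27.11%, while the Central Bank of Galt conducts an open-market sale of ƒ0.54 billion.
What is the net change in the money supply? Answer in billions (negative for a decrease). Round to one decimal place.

Before: m₁ = (1 + 0.106) / (0.1 + 0.0769 + 0.106) ≈ 3.9095, MB₁ = 7.82, so M₁ = 3.9095 × 7.82 ≈ 30.5723 billion.
After: m₂ = (1 + 0.106) / (0.2711 + 0.0769 + 0.106) ≈ 2.4361, MB₂ = 7.82 − 0.54 = 7.28, so M₂ = 2.4361 × 7.28 ≈ 17.7348 billion.
ΔM = M₂ − M₁ = 17.7348 − 30.5723 = -12.8375 billion.

-12.8 billion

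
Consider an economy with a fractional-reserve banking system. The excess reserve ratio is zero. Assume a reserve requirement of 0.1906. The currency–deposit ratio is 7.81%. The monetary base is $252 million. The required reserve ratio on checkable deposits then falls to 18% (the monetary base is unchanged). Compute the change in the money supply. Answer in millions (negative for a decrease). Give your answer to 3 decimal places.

$41.525 million

Initially m₁ = (1 + 0.0781) / (0.1906 + 0.0781) ≈ 4.0122814, so M₁ = 4.0122814 × 252 ≈ 1011.0949 million.
After the change m₂ = (1 + 0.0781) / (0.18 + 0.0781) ≈ 4.1770632, so M₂ = 4.1770632 × 252 ≈ 1052.6199 million.
ΔM = M₂ − M₁ = 1052.6199 − 1011.0949 = 41.525 million.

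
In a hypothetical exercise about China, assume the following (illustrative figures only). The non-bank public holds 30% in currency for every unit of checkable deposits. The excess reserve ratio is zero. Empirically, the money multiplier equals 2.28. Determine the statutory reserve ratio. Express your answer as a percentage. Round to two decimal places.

27.02%

Using m = 2.28. Since m = (1 + c)/(c + rr + e), the denominator satisfies c + rr + e = (1 + c)/m = (1 + 0.3) / 2.28 ≈ 0.570175.
With c = 0.3 and e = 0, the statutory reserve ratio is 0.570175 − 0.3 − 0 = 0.270175.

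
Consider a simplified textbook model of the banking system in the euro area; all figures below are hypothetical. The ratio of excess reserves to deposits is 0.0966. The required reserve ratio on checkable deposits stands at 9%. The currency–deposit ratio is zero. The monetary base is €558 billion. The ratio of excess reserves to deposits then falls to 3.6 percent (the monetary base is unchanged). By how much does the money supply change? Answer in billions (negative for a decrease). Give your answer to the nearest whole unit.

Initially m₁ = 1 / (0.09 + 0.0966) ≈ 5.3591, so M₁ = 5.3591 × 558 = 2990.3778 billion.
After the change m₂ = 1 / (0.09 + 0.036) ≈ 7.9365, so M₂ = 7.9365 × 558 = 4428.567 billion.
ΔM = M₂ − M₁ = 4428.567 − 2990.3778 = 1438.1892 billion.

€1438 billion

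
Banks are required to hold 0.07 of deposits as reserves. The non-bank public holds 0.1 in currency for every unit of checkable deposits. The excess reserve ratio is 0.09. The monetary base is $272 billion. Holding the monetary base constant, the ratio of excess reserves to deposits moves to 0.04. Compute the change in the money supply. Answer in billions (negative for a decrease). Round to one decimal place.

Initially m₁ = (1 + 0.1) / (0.07 + 0.09 + 0.1) ≈ 4.23077, so M₁ = 4.23077 × 272 ≈ 1150.7694 billion.
After the change m₂ = (1 + 0.1) / (0.07 + 0.04 + 0.1) ≈ 5.23810, so M₂ = 5.23810 × 272 = 1424.7632 billion.
ΔM = M₂ − M₁ = 1424.7632 − 1150.7694 = 273.9938 billion.

$274.0 billion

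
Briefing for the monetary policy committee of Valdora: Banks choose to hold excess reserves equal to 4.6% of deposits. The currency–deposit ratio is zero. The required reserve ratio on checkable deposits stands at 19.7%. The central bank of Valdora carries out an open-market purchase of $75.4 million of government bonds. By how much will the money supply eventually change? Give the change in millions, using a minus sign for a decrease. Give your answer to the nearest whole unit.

$310 million

The money multiplier is m = 1 / (rr + e) = 1 / (0.197 + 0.046) ≈ 4.1152.
The purchase adds 75.4 million of base, so ΔM = m × ΔMB = 4.1152 × (+75.4) ≈ 310.2861 million.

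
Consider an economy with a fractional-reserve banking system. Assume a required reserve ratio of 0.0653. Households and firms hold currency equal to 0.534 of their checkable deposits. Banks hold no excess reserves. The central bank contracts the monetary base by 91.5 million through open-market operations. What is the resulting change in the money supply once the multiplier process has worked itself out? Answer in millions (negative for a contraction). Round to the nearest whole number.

The money multiplier is m = (1 + c) / (rr + c) = (1 + 0.534) / (0.0653 + 0.534) ≈ 2.5597.
The sale removes 91.5 million of base, so ΔM = m × ΔMB = 2.5597 × (−91.5) ≈ -234.2125 million.

-234 million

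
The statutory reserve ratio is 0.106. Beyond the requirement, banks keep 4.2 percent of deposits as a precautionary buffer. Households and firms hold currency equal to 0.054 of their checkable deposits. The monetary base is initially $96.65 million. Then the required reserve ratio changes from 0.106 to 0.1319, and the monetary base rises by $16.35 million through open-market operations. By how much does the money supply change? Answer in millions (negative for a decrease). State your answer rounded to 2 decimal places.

Before: m₁ = (1 + 0.054) / (0.106 + 0.042 + 0.054) ≈ 5.217822, MB₁ = 96.65, so M₁ = 5.217822 × 96.65 ≈ 504.3025 million.
After: m₂ = (1 + 0.054) / (0.1319 + 0.042 + 0.054) ≈ 4.624835, MB₂ = 96.65 + 16.35 = 113, so M₂ = 4.624835 × 113 ≈ 522.6064 million.
ΔM = M₂ − M₁ = 522.6064 − 504.3025 = 18.3039 million.

$18.30 million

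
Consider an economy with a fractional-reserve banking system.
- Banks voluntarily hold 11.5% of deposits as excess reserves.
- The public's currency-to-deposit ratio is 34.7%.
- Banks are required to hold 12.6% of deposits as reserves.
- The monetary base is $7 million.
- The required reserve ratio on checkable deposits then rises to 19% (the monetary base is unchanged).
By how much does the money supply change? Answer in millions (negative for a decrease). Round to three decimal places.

Initially m₁ = (1 + 0.347) / (0.126 + 0.115 + 0.347) ≈ 2.29082, so M₁ = 2.29082 × 7 ≈ 16.0357 million.
After the change m₂ = (1 + 0.347) / (0.19 + 0.115 + 0.347) ≈ 2.06595, so M₂ = 2.06595 × 7 ≈ 14.4616 million.
ΔM = M₂ − M₁ = 14.4616 − 16.0357 = -1.5741 million.

-1.574 million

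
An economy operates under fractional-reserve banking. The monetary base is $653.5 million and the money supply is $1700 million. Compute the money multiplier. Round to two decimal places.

The money multiplier is m = M / MB = 1700 / 653.5 ≈ 2.60138.

2.60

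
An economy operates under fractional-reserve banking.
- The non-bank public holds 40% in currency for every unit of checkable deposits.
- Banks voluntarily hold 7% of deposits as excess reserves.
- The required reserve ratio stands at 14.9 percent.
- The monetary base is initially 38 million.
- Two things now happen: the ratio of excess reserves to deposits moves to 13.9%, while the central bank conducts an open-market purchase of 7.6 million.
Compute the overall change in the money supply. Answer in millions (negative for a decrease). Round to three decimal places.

6.846 million

Before: m₁ = (1 + 0.4) / (0.149 + 0.07 + 0.4) ≈ 2.261712, MB₁ = 38, so M₁ = 2.261712 × 38 ≈ 85.9451 million.
After: m₂ = (1 + 0.4) / (0.149 + 0.139 + 0.4) ≈ 2.034884, MB₂ = 38 + 7.6 = 45.6, so M₂ = 2.034884 × 45.6 ≈ 92.7907 million.
ΔM = M₂ − M₁ = 92.7907 − 85.9451 = 6.8456 million.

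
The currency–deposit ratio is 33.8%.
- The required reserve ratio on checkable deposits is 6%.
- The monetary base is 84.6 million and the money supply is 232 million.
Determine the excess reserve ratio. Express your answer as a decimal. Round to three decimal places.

0.090

Using m = M/MB = 232/84.6 ≈ 2.742317. Since m = (1 + c)/(c + rr + e), the denominator satisfies c + rr + e = (1 + c)/m = (1 + 0.338) / 2.742317 ≈ 0.487909.
With c = 0.338 and rr = 0.06, the excess reserve ratio is 0.487909 − 0.338 − 0.06 = 0.089909.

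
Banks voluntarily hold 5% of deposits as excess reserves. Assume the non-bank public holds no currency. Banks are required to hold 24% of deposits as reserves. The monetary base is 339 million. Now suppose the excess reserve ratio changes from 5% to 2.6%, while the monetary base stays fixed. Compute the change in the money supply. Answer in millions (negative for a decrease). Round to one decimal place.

Initially m₁ = 1 / (0.24 + 0.05) ≈ 3.44828, so M₁ = 3.44828 × 339 ≈ 1168.9669 million.
After the change m₂ = 1 / (0.24 + 0.026) ≈ 3.75940, so M₂ = 3.75940 × 339 = 1274.4366 million.
ΔM = M₂ − M₁ = 1274.4366 − 1168.9669 = 105.4697 million.

105.5 million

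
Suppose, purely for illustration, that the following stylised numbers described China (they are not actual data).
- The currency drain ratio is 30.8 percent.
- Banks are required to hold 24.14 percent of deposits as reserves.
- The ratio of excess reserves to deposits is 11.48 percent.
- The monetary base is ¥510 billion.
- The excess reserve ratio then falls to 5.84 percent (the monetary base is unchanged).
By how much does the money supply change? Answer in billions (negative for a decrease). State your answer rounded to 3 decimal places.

Initially m₁ = (1 + 0.308) / (0.2414 + 0.1148 + 0.308) ≈ 1.9692864, so M₁ = 1.9692864 × 510 ≈ 1004.3361 billion.
After the change m₂ = (1 + 0.308) / (0.2414 + 0.0584 + 0.308) ≈ 2.1520237, so M₂ = 2.1520237 × 510 ≈ 1097.5321 billion.
ΔM = M₂ − M₁ = 1097.5321 − 1004.3361 = 93.196 billion.

¥93.196 billion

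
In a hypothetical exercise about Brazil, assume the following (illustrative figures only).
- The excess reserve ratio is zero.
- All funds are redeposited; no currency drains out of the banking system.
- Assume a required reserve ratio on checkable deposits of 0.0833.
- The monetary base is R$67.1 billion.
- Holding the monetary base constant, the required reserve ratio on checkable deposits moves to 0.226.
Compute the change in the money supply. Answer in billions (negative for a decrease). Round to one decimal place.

Initially m₁ = 1 / (0.0833) ≈ 12.0048, so M₁ = 12.0048 × 67.1 ≈ 805.5221 billion.
After the change m₂ = 1 / (0.226) ≈ 4.4248, so M₂ = 4.4248 × 67.1 ≈ 296.9041 billion.
ΔM = M₂ − M₁ = 296.9041 − 805.5221 = -508.618 billion.

-508.6 billion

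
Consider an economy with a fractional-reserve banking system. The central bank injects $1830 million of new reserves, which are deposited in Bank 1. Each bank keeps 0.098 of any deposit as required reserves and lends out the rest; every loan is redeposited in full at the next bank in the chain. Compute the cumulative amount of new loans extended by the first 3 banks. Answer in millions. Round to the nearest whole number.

$4483 million

Bank i lends (1 − rr)^i of the original deposit: Bank 1 lends 1830·0.9020 = 1650.6600, Bank 2 lends 1830·0.9020² ≈ 1488.8953, and so on.
Summing a geometric series: total = 1830·[0.9020·(1 − 0.9020^3) / (1 − 0.9020)] ≈ 4482.5389 million.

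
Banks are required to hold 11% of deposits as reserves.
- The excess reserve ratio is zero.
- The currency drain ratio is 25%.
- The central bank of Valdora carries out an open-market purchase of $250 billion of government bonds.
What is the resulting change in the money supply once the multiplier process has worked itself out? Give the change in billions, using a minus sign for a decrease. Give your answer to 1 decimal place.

$868.1 billion

The money multiplier is m = (1 + c) / (rr + c) = (1 + 0.25) / (0.11 + 0.25) ≈ 3.47222.
The purchase adds 250 billion of base, so ΔM = m × ΔMB = 3.47222 × (+250) = 868.055 billion.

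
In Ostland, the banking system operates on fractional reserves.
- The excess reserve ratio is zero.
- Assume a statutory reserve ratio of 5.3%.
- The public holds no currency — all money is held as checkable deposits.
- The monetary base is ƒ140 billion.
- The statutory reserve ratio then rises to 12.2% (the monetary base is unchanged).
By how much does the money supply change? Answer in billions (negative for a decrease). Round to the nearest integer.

Initially m₁ = 1 / (0.053) ≈ 18.8679, so M₁ = 18.8679 × 140 = 2641.506 billion.
After the change m₂ = 1 / (0.122) ≈ 8.1967, so M₂ = 8.1967 × 140 = 1147.538 billion.
ΔM = M₂ − M₁ = 1147.538 − 2641.506 = -1493.968 billion.

-1494 billion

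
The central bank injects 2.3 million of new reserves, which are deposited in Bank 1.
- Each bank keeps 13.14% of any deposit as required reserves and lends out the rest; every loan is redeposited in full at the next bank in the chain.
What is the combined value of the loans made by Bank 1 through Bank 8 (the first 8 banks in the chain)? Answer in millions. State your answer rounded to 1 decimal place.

Bank i lends (1 − rr)^i of the original deposit: Bank 1 lends 2.3·0.8686 ≈ 1.9978, Bank 2 lends 2.3·0.8686² ≈ 1.7353, and so on.
Summing a geometric series: total = 2.3·[0.8686·(1 − 0.8686^8) / (1 − 0.8686)] ≈ 10.2776 million.

10.3 million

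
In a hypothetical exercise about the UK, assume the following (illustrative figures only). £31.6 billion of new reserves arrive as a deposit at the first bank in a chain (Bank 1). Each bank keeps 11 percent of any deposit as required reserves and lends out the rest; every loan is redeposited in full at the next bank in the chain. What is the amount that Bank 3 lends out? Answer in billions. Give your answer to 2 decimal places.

£22.28 billion

Each bank lends a fraction (1 − rr) = 0.8900 of the deposit it receives, so Bank 3 receives 31.6·0.8900^2 and lends 31.6·0.8900^3 ≈ 22.2770 billion.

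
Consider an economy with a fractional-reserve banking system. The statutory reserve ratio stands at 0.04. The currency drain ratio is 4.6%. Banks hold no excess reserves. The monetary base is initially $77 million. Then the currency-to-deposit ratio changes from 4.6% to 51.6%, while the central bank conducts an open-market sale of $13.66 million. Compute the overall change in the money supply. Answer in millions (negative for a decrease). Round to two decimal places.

-763.83 million

Before: m₁ = (1 + 0.046) / (0.04 + 0.046) ≈ 12.16279, MB₁ = 77, so M₁ = 12.16279 × 77 ≈ 936.5348 million.
After: m₂ = (1 + 0.516) / (0.04 + 0.516) ≈ 2.72662, MB₂ = 77 − 13.66 = 63.34, so M₂ = 2.72662 × 63.34 ≈ 172.7041 million.
ΔM = M₂ − M₁ = 172.7041 − 936.5348 = -763.8307 million.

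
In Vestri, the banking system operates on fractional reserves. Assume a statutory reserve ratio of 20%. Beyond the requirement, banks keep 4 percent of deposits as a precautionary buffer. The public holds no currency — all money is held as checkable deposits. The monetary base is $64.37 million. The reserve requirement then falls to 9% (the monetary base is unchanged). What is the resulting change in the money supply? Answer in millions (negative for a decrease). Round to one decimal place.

$226.9 million

Initially m₁ = 1 / (0.2 + 0.04) ≈ 4.1667, so M₁ = 4.1667 × 64.37 ≈ 268.2105 million.
After the change m₂ = 1 / (0.09 + 0.04) ≈ 7.6923, so M₂ = 7.6923 × 64.37 ≈ 495.1534 million.
ΔM = M₂ − M₁ = 495.1534 − 268.2105 = 226.9429 million.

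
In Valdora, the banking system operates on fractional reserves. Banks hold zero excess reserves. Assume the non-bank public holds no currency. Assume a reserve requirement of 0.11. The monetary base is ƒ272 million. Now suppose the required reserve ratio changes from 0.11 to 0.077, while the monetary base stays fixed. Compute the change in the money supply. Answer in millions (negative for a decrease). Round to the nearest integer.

ƒ1060 million

Initially m₁ = 1 / (0.11) ≈ 9.0909, so M₁ = 9.0909 × 272 = 2472.7248 million.
After the change m₂ = 1 / (0.077) ≈ 12.9870, so M₂ = 12.9870 × 272 = 3532.464 million.
ΔM = M₂ − M₁ = 3532.464 − 2472.7248 = 1059.7392 million.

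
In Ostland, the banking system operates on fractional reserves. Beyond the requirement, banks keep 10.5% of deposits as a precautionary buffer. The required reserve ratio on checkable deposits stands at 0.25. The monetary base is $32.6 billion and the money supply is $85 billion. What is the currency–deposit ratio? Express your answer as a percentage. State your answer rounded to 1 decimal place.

4.6%

Using m = M/MB = 85/32.6 ≈ 2.607362. From m = (1 + c)/(c + rr + e), rearranging gives 1 + c = m·(c + rr + e), so c·(1 − m) = m·(rr + e) − 1.
Hence c = [m·(rr + e) − 1]/(1 − m) = [2.607362 × (0.25 + 0.105) − 1] / (1 − 2.607362) ≈ 0.046279.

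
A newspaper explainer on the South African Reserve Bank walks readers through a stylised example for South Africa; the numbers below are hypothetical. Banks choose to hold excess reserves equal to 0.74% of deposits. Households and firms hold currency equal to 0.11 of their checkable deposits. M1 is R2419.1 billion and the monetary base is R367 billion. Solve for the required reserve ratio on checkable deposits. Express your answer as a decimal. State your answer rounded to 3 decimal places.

0.051

Using m = M/MB = 2419.1/367 ≈ 6.591553. Since m = (1 + c)/(c + rr + e), the denominator satisfies c + rr + e = (1 + c)/m = (1 + 0.11) / 6.591553 ≈ 0.168397.
With c = 0.11 and e = 0.0074, the required reserve ratio on checkable deposits is 0.168397 − 0.11 − 0.0074 = 0.050997.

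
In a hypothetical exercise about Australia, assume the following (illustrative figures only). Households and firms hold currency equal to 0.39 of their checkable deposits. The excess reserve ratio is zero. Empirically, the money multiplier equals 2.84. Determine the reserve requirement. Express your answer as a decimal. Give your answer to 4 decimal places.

Using m = 2.84. Since m = (1 + c)/(c + rr + e), the denominator satisfies c + rr + e = (1 + c)/m = (1 + 0.39) / 2.84 ≈ 0.489437.
With c = 0.39 and e = 0, the reserve requirement is 0.489437 − 0.39 − 0 = 0.099437.

0.0994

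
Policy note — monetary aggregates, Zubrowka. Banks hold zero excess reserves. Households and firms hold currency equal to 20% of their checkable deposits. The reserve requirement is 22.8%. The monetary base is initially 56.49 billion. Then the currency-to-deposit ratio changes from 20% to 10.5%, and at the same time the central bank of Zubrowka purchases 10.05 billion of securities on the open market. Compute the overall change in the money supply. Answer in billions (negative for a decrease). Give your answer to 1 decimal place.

Before: m₁ = (1 + 0.2) / (0.228 + 0.2) ≈ 2.8037, MB₁ = 56.49, so M₁ = 2.8037 × 56.49 ≈ 158.381 billion.
After: m₂ = (1 + 0.105) / (0.228 + 0.105) ≈ 3.3183, MB₂ = 56.49 + 10.05 = 66.54, so M₂ = 3.3183 × 66.54 ≈ 220.7997 billion.
ΔM = M₂ − M₁ = 220.7997 − 158.381 = 62.4187 billion.

62.4 billion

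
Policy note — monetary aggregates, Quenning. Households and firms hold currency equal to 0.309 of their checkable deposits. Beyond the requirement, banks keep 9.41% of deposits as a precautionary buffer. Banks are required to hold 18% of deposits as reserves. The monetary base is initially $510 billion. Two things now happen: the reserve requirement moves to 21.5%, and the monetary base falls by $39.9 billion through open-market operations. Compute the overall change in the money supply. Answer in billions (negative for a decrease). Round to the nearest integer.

-149 billion

Before: m₁ = (1 + 0.309) / (0.18 + 0.0941 + 0.309) ≈ 2.2449, MB₁ = 510, so M₁ = 2.2449 × 510 = 1144.899 billion.
After: m₂ = (1 + 0.309) / (0.215 + 0.0941 + 0.309) ≈ 2.1178, MB₂ = 510 − 39.9 = 470.1, so M₂ = 2.1178 × 470.1 ≈ 995.5778 billion.
ΔM = M₂ − M₁ = 995.5778 − 1144.899 = -149.3212 billion.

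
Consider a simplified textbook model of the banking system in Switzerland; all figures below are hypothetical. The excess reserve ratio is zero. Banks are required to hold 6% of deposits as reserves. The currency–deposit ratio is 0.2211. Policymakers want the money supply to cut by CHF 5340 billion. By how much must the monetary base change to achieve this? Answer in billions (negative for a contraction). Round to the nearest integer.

The money multiplier is m = (1 + c) / (rr + c) = (1 + 0.2211) / (0.06 + 0.2211) ≈ 4.34401.
ΔMB = ΔM / m = (−5340) / 4.34401 ≈ -1229.2789 billion.

-1229 billion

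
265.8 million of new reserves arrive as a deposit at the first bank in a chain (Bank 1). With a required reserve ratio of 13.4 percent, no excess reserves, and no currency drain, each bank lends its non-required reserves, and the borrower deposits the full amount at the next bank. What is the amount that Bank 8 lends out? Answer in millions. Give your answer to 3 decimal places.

Each bank lends a fraction (1 − rr) = 0.8660 of the deposit it receives, so Bank 8 receives 265.8·0.8660^7 and lends 265.8·0.8660^8 ≈ 84.0810 million.

84.081 million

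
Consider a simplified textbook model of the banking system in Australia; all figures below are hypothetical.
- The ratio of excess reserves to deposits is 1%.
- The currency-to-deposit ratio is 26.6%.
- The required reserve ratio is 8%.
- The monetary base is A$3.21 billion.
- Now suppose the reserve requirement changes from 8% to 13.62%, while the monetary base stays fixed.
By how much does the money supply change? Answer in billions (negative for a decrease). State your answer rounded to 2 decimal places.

-1.56 billion

Initially m₁ = (1 + 0.266) / (0.08 + 0.01 + 0.266) ≈ 3.5562, so M₁ = 3.5562 × 3.21 ≈ 11.4154 billion.
After the change m₂ = (1 + 0.266) / (0.1362 + 0.01 + 0.266) ≈ 3.0713, so M₂ = 3.0713 × 3.21 ≈ 9.8589 billion.
ΔM = M₂ − M₁ = 9.8589 − 11.4154 = -1.5565 billion.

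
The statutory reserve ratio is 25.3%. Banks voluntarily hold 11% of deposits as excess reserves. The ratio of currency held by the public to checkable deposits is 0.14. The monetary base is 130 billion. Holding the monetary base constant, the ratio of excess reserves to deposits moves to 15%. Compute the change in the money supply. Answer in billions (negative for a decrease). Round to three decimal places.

-21.704 billion

Initially m₁ = (1 + 0.14) / (0.253 + 0.11 + 0.14) ≈ 2.2664016, so M₁ = 2.2664016 × 130 ≈ 294.6322 billion.
After the change m₂ = (1 + 0.14) / (0.253 + 0.15 + 0.14) ≈ 2.0994475, so M₂ = 2.0994475 × 130 ≈ 272.9282 billion.
ΔM = M₂ − M₁ = 272.9282 − 294.6322 = -21.704 billion.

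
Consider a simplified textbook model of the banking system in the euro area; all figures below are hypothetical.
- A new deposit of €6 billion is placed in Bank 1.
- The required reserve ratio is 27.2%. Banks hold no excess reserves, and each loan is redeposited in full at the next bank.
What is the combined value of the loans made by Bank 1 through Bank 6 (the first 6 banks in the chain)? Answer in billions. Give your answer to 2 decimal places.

€13.67 billion

Bank i lends (1 − rr)^i of the original deposit: Bank 1 lends 6·0.7280 = 4.3680, Bank 2 lends 6·0.7280² ≈ 3.1799, and so on.
Summing a geometric series: total = 6·[0.7280·(1 − 0.7280^6) / (1 − 0.7280)] ≈ 13.6683 billion.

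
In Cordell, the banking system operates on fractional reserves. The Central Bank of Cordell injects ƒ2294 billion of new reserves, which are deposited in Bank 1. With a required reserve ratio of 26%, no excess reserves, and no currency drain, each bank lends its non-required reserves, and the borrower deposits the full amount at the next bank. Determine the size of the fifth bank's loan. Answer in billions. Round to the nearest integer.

ƒ509 billion

Each bank lends a fraction (1 − rr) = 0.7400 of the deposit it receives, so Bank 5 receives 2294·0.7400^4 and lends 2294·0.7400^5 ≈ 509.0401 billion.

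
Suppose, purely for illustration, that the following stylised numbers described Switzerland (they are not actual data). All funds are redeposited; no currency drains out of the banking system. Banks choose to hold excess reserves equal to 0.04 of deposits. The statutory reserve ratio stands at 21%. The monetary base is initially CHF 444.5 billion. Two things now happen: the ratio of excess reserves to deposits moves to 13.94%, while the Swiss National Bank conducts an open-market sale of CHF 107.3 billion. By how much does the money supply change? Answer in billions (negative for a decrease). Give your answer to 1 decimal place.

-812.9 billion

Before: m₁ = 1 / (0.21 + 0.04) = 4, MB₁ = 444.5, so M₁ = 4 × 444.5 = 1778 billion.
After: m₂ = 1 / (0.21 + 0.1394) ≈ 2.86205, MB₂ = 444.5 − 107.3 = 337.2, so M₂ = 2.86205 × 337.2 ≈ 965.0833 billion.
ΔM = M₂ − M₁ = 965.0833 − 1778 = -812.9167 billion.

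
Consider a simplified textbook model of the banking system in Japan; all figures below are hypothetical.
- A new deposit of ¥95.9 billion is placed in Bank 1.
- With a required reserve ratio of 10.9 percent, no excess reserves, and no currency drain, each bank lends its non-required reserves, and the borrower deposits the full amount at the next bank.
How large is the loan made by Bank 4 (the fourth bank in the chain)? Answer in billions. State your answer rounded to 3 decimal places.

¥60.441 billion

Each bank lends a fraction (1 − rr) = 0.8910 of the deposit it receives, so Bank 4 receives 95.9·0.8910^3 and lends 95.9·0.8910^4 ≈ 60.4407 billion.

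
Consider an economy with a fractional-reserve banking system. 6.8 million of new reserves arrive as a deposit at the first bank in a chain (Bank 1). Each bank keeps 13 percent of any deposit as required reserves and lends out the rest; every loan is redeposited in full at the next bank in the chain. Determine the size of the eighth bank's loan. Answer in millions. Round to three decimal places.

2.232 million

Each bank lends a fraction (1 − rr) = 0.8700 of the deposit it receives, so Bank 8 receives 6.8·0.8700^7 and lends 6.8·0.8700^8 ≈ 2.2318 million.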